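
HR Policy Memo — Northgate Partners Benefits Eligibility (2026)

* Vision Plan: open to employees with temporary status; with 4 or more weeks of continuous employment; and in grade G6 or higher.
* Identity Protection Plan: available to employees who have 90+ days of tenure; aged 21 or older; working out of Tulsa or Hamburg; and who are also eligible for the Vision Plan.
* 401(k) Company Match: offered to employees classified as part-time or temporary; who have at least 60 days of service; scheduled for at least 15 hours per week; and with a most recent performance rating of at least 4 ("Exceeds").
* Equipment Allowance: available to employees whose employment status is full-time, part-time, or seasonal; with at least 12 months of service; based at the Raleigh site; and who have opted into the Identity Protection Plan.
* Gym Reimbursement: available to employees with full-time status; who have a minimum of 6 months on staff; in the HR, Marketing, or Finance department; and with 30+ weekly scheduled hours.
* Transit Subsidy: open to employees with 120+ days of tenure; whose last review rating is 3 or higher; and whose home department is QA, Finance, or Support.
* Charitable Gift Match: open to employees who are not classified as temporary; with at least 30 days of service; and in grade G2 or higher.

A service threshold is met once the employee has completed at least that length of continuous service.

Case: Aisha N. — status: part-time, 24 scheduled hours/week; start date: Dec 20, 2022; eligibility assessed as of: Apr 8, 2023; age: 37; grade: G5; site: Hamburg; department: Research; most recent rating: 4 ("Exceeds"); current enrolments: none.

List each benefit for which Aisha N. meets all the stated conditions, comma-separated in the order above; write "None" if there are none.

Service from Dec 20, 2022 to Apr 8, 2023: 109 days.
Vision Plan — status part-time ✗ (requires temporary) → not eligible.
Identity Protection Plan — service 109 days ≥ 90 days ✓; age 37 ≥ 21 ✓; site Hamburg ✓; not eligible for Vision Plan ✗ → not eligible.
401(k) Company Match — status part-time ✓; service 109 days ≥ 60 days ✓; 24 hrs/wk ≥ 15 ✓; rating 4 ≥ 4 ✓ → eligible.
Equipment Allowance — status part-time ✓; service 109 days < 12 months (≈360 days) ✗ → not eligible.
Gym Reimbursement — status part-time ✗ (requires full-time) → not eligible.
Transit Subsidy — service 109 days < 120 days ✗ → not eligible.
Charitable Gift Match — status part-time ✓ (not excluded); service 109 days ≥ 30 days ✓; grade G5 ≥ G2 ✓ → eligible.

401(k) Company Match, Charitable Gift Match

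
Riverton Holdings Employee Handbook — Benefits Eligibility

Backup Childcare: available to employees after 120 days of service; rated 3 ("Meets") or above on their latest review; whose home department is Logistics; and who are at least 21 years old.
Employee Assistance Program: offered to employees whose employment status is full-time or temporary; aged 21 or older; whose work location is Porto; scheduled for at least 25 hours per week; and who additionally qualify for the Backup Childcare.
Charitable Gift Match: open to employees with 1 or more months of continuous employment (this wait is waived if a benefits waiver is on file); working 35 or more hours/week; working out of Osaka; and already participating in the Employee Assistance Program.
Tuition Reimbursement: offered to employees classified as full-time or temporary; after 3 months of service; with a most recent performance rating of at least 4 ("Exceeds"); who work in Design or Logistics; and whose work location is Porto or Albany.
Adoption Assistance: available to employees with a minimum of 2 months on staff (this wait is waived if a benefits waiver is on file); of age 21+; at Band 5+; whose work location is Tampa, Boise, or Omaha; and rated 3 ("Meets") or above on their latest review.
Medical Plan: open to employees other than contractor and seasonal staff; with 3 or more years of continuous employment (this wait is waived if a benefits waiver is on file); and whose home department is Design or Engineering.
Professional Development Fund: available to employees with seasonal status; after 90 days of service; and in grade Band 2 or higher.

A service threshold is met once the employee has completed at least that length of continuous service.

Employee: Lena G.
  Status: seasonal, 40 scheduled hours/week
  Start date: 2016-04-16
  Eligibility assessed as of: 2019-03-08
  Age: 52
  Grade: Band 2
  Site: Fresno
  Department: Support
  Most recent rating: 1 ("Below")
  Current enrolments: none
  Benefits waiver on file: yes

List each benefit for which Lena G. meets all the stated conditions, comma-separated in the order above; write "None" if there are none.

Professional Development Fund

Service from 2016-04-16 to 2019-03-08: 1056 days.
Backup Childcare — service 1056 days ≥ 120 days ✓; rating 1 < 3 ✗ → not eligible.
Employee Assistance Program — status seasonal ✗ (requires full-time or temporary) → not eligible.
Charitable Gift Match — benefits waiver on file ✓; 40 hrs/wk ≥ 35 ✓; site Fresno ✗ (not Osaka) → not eligible.
Tuition Reimbursement — status seasonal ✗ (requires full-time or temporary) → not eligible.
Adoption Assistance — benefits waiver on file ✓; age 52 ≥ 21 ✓; grade Band 2 < Band 5 ✗ → not eligible.
Medical Plan — status seasonal ✗ (excluded) → not eligible.
Professional Development Fund — status seasonal ✓; service 1056 days ≥ 90 days ✓; grade Band 2 ≥ Band 2 ✓ → eligible.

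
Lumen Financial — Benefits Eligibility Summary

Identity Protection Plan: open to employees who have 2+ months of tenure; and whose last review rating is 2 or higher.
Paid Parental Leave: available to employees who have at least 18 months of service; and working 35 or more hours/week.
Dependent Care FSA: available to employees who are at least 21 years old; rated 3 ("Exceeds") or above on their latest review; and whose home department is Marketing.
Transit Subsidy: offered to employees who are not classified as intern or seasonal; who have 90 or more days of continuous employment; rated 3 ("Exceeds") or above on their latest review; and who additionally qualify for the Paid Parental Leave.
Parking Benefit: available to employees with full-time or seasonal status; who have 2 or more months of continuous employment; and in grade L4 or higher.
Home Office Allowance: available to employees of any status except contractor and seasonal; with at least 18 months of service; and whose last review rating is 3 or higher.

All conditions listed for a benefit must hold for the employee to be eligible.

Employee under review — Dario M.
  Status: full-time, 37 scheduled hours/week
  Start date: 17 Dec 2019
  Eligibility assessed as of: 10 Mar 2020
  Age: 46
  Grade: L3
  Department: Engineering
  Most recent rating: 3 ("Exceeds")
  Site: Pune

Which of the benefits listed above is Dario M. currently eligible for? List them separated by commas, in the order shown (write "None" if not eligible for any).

Identity Protection Plan

Service from 17 Dec 2019 to 10 Mar 2020: 84 days.
Identity Protection Plan — service 84 days ≥ 2 months (≈60 days) ✓; rating 3 ≥ 2 ✓ → eligible.
Paid Parental Leave — service 84 days < 18 months (≈540 days) ✗ → not eligible.
Dependent Care FSA — age 46 ≥ 21 ✓; rating 3 ≥ 3 ✓; dept Engineering ✗ → not eligible.
Transit Subsidy — status full-time ✓ (not excluded); service 84 days < 90 days ✗ → not eligible.
Parking Benefit — status full-time ✓; service 84 days ≥ 2 months (≈60 days) ✓; grade L3 < L4 ✗ → not eligible.
Home Office Allowance — status full-time ✓ (not excluded); service 84 days < 18 months (≈540 days) ✗ → not eligible.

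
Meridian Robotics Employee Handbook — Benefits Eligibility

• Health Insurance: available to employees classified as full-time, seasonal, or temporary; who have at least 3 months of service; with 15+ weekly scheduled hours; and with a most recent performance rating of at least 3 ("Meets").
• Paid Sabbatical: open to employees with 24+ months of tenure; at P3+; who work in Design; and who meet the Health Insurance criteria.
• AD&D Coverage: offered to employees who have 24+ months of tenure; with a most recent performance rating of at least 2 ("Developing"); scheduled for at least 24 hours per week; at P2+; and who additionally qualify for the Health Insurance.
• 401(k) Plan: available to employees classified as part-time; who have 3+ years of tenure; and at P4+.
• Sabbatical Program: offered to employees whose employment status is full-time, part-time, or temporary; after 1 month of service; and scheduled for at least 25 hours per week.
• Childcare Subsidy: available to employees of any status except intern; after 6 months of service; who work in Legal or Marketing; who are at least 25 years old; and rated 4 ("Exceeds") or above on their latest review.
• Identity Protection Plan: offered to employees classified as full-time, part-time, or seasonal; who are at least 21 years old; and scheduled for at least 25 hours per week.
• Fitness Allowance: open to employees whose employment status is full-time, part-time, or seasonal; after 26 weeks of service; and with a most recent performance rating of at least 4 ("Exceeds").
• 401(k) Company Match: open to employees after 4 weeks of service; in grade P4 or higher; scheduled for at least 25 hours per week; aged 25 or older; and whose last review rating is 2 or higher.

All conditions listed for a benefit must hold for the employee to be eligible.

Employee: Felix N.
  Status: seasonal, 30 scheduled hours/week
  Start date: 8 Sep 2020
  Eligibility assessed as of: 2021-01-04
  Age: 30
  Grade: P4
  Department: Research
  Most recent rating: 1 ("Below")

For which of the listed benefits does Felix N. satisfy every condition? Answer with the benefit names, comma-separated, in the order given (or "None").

Identity Protection Plan

Service from 8 Sep 2020 to 2021-01-04: 118 days.
Health Insurance — status seasonal ✓; service 118 days ≥ 3 months (≈90 days) ✓; 30 hrs/wk ≥ 15 ✓; rating 1 < 3 ✗ → not eligible.
Paid Sabbatical — service 118 days < 24 months (≈720 days) ✗ → not eligible.
AD&D Coverage — service 118 days < 24 months (≈720 days) ✗ → not eligible.
401(k) Plan — status seasonal ✗ (requires part-time) → not eligible.
Sabbatical Program — status seasonal ✗ (requires full-time, part-time, or temporary) → not eligible.
Childcare Subsidy — status seasonal ✓ (not excluded); service 118 days < 6 months (≈180 days) ✗ → not eligible.
Identity Protection Plan — status seasonal ✓; age 30 ≥ 21 ✓; 30 hrs/wk ≥ 25 ✓ → eligible.
Fitness Allowance — status seasonal ✓; service 118 days < 26 weeks (≈182 days) ✗ → not eligible.
401(k) Company Match — service 118 days ≥ 4 weeks (≈28 days) ✓; grade P4 ≥ P4 ✓; 30 hrs/wk ≥ 25 ✓; age 30 ≥ 25 ✓; rating 1 < 2 ✗ → not eligible.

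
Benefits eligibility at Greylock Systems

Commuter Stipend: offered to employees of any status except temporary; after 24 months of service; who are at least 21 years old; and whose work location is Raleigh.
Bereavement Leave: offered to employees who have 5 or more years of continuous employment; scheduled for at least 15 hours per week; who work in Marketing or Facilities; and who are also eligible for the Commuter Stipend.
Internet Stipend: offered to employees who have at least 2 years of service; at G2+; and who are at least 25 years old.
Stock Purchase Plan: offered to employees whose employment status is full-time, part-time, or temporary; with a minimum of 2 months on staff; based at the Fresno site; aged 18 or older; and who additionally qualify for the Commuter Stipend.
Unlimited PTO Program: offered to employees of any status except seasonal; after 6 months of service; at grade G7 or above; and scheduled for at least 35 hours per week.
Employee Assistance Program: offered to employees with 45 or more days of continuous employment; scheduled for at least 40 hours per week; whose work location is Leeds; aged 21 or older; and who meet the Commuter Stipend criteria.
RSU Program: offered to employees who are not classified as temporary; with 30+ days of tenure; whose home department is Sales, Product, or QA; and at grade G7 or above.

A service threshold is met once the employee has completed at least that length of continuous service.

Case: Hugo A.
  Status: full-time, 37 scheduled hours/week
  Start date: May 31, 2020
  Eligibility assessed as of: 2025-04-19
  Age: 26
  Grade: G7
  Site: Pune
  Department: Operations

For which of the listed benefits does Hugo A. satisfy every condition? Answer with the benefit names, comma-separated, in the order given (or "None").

Service from May 31, 2020 to 2025-04-19: 1784 days.
Commuter Stipend — status full-time ✓ (not excluded); service 1784 days ≥ 24 months (≈720 days) ✓; age 26 ≥ 21 ✓; site Pune ✗ (not Raleigh) → not eligible.
Bereavement Leave — service 1784 days < 5 years (≈1825 days) ✗ → not eligible.
Internet Stipend — service 1784 days ≥ 2 years (≈730 days) ✓; grade G7 ≥ G2 ✓; age 26 ≥ 25 ✓ → eligible.
Stock Purchase Plan — status full-time ✓; service 1784 days ≥ 2 months (≈60 days) ✓; site Pune ✗ (not Fresno) → not eligible.
Unlimited PTO Program — status full-time ✓ (not excluded); service 1784 days ≥ 6 months (≈180 days) ✓; grade G7 ≥ G7 ✓; 37 hrs/wk ≥ 35 ✓ → eligible.
Employee Assistance Program — service 1784 days ≥ 45 days ✓; 37 hrs/wk < 40 ✗ → not eligible.
RSU Program — status full-time ✓ (not excluded); service 1784 days ≥ 30 days ✓; dept Operations ✗ → not eligible.

Internet Stipend, Unlimited PTO Program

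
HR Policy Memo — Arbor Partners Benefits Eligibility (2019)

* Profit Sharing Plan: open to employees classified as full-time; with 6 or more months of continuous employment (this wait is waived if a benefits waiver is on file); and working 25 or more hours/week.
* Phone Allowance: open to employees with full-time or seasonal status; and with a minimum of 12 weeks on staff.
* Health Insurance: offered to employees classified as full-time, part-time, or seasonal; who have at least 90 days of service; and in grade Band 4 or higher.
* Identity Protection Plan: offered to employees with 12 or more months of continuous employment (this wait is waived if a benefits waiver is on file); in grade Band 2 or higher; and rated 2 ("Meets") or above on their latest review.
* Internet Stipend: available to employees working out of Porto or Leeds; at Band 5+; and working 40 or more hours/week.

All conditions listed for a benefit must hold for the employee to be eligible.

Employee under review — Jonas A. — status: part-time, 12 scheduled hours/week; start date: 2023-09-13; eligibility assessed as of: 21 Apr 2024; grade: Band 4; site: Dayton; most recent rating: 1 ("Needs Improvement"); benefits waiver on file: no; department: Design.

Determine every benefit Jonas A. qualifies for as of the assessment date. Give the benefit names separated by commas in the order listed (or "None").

Service from 2023-09-13 to 21 Apr 2024: 221 days.
Profit Sharing Plan — status part-time ✗ (requires full-time) → not eligible.
Phone Allowance — status part-time ✗ (requires full-time or seasonal) → not eligible.
Health Insurance — status part-time ✓; service 221 days ≥ 90 days ✓; grade Band 4 ≥ Band 4 ✓ → eligible.
Identity Protection Plan — no waiver, service 221 days < 12 months (≈360 days) ✗ → not eligible.
Internet Stipend — site Dayton ✗ (not Porto or Leeds) → not eligible.

Health Insurance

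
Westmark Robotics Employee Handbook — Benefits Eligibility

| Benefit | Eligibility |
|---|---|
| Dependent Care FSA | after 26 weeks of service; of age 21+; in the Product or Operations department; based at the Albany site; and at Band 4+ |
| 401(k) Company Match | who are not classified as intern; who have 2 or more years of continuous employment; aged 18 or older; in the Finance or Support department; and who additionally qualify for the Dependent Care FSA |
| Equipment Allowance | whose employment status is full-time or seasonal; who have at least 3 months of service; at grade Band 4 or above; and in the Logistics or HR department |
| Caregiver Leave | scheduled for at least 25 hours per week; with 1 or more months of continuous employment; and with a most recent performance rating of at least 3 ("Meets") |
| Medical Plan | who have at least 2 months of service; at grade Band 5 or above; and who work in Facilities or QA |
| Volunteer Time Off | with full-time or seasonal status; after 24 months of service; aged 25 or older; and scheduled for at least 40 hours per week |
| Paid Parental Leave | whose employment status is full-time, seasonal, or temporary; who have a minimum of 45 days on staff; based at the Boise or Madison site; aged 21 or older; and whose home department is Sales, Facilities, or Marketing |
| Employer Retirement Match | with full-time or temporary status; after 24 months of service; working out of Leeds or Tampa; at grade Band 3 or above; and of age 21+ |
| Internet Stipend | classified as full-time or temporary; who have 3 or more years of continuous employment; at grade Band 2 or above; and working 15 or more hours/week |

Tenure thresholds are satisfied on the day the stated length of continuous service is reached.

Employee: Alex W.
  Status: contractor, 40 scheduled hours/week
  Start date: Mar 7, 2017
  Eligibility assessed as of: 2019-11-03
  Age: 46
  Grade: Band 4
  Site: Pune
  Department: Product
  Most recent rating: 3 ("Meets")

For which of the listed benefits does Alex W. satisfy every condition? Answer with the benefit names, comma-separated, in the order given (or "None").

Caregiver Leave

Service from Mar 7, 2017 to 2019-11-03: 971 days.
Dependent Care FSA — service 971 days ≥ 26 weeks (≈182 days) ✓; age 46 ≥ 21 ✓; dept Product ✓; site Pune ✗ (not Albany) → not eligible.
401(k) Company Match — status contractor ✓ (not excluded); service 971 days ≥ 2 years (≈730 days) ✓; age 46 ≥ 18 ✓; dept Product ✗ → not eligible.
Equipment Allowance — status contractor ✗ (requires full-time or seasonal) → not eligible.
Caregiver Leave — 40 hrs/wk ≥ 25 ✓; service 971 days ≥ 1 month (≈30 days) ✓; rating 3 ≥ 3 ✓ → eligible.
Medical Plan — service 971 days ≥ 2 months (≈60 days) ✓; grade Band 4 < Band 5 ✗ → not eligible.
Volunteer Time Off — status contractor ✗ (requires full-time or seasonal) → not eligible.
Paid Parental Leave — status contractor ✗ (requires full-time, seasonal, or temporary) → not eligible.
Employer Retirement Match — status contractor ✗ (requires full-time or temporary) → not eligible.
Internet Stipend — status contractor ✗ (requires full-time or temporary) → not eligible.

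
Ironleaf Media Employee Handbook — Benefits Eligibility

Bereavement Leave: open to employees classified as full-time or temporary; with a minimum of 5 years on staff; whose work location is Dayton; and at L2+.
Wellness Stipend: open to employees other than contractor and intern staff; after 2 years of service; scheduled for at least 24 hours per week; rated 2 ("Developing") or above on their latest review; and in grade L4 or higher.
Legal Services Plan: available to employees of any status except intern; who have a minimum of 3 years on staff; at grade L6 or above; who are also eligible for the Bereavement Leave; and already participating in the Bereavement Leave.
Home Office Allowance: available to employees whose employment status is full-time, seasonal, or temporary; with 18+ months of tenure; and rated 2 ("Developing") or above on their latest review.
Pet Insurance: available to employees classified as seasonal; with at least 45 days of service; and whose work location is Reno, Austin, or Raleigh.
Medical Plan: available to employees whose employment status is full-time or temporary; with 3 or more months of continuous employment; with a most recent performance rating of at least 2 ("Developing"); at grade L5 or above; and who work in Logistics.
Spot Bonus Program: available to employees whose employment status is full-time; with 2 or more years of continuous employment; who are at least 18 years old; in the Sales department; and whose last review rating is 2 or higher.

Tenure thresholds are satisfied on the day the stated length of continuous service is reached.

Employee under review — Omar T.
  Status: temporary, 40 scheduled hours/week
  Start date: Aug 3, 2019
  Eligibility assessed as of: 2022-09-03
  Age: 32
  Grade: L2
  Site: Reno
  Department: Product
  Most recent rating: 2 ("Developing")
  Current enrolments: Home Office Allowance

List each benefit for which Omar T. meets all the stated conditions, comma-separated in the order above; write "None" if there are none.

Service from Aug 3, 2019 to 2022-09-03: 1127 days.
Bereavement Leave — status temporary ✓; service 1127 days < 5 years (≈1825 days) ✗ → not eligible.
Wellness Stipend — status temporary ✓ (not excluded); service 1127 days ≥ 2 years (≈730 days) ✓; 40 hrs/wk ≥ 24 ✓; rating 2 ≥ 2 ✓; grade L2 < L4 ✗ → not eligible.
Legal Services Plan — status temporary ✓ (not excluded); service 1127 days ≥ 3 years (≈1095 days) ✓; grade L2 < L6 ✗ → not eligible.
Home Office Allowance — status temporary ✓; service 1127 days ≥ 18 months (≈540 days) ✓; rating 2 ≥ 2 ✓ → eligible.
Pet Insurance — status temporary ✗ (requires seasonal) → not eligible.
Medical Plan — status temporary ✓; service 1127 days ≥ 3 months (≈90 days) ✓; rating 2 ≥ 2 ✓; grade L2 < L5 ✗ → not eligible.
Spot Bonus Program — status temporary ✗ (requires full-time) → not eligible.

Home Office Allowance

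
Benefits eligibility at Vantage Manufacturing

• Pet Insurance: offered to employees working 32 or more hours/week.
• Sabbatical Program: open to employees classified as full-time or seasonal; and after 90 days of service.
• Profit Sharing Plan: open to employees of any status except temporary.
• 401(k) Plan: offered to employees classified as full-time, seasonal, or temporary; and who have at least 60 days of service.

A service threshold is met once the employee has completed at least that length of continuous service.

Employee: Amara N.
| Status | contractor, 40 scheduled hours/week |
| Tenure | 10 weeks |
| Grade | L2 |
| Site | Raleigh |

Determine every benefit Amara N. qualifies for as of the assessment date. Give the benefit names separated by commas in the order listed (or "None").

Pet Insurance, Profit Sharing Plan

Pet Insurance — 40 hrs/wk ≥ 32 ✓ → eligible.
Sabbatical Program — status contractor ✗ (requires full-time or seasonal) → not eligible.
Profit Sharing Plan — status contractor ✓ (not excluded) → eligible.
401(k) Plan — status contractor ✗ (requires full-time, seasonal, or temporary) → not eligible.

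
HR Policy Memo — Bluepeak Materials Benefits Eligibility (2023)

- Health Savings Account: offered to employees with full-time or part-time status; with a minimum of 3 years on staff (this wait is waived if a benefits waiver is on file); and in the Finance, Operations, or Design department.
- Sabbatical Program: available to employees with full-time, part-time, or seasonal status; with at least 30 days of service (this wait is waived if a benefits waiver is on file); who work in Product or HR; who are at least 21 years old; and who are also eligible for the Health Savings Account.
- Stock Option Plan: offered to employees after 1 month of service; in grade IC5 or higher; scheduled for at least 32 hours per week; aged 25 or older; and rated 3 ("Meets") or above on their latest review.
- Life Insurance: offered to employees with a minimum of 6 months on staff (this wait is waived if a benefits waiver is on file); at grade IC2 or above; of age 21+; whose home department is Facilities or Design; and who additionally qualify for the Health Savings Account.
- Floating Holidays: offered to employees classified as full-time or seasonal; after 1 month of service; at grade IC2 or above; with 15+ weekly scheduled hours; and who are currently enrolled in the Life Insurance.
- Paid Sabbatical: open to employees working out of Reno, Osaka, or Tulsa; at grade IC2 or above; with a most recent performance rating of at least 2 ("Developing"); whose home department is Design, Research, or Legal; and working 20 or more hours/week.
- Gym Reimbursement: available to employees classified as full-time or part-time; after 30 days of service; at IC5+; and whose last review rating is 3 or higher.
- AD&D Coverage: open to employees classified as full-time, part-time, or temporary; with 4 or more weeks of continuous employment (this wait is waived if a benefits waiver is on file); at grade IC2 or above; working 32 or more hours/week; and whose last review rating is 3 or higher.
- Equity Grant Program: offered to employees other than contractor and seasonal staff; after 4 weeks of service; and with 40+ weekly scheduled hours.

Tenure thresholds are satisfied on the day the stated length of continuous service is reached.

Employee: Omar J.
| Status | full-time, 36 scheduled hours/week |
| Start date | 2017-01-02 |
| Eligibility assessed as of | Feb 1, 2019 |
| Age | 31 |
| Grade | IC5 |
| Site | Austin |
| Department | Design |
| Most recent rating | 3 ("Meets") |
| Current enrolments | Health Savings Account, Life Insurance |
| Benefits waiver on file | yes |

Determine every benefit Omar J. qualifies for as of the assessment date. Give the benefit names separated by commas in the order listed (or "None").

Service from 2017-01-02 to Feb 1, 2019: 760 days.
Health Savings Account — status full-time ✓; benefits waiver on file ✓; dept Design ✓ → eligible.
Sabbatical Program — status full-time ✓; benefits waiver on file ✓; dept Design ✗ → not eligible.
Stock Option Plan — service 760 days ≥ 1 month (≈30 days) ✓; grade IC5 ≥ IC5 ✓; 36 hrs/wk ≥ 32 ✓; age 31 ≥ 25 ✓; rating 3 ≥ 3 ✓ → eligible.
Life Insurance — benefits waiver on file ✓; grade IC5 ≥ IC2 ✓; age 31 ≥ 21 ✓; dept Design ✓; eligible for Health Savings Account ✓ → eligible.
Floating Holidays — status full-time ✓; service 760 days ≥ 1 month (≈30 days) ✓; grade IC5 ≥ IC2 ✓; 36 hrs/wk ≥ 15 ✓; enrolled in Life Insurance ✓ → eligible.
Paid Sabbatical — site Austin ✗ (not Reno, Osaka, or Tulsa) → not eligible.
Gym Reimbursement — status full-time ✓; service 760 days ≥ 30 days ✓; grade IC5 ≥ IC5 ✓; rating 3 ≥ 3 ✓ → eligible.
AD&D Coverage — status full-time ✓; benefits waiver on file ✓; grade IC5 ≥ IC2 ✓; 36 hrs/wk ≥ 32 ✓; rating 3 ≥ 3 ✓ → eligible.
Equity Grant Program — status full-time ✓ (not excluded); service 760 days ≥ 4 weeks (≈28 days) ✓; 36 hrs/wk < 40 ✗ → not eligible.

Health Savings Account, Stock Option Plan, Life Insurance, Floating Holidays, Gym Reimbursement, AD&D Coverage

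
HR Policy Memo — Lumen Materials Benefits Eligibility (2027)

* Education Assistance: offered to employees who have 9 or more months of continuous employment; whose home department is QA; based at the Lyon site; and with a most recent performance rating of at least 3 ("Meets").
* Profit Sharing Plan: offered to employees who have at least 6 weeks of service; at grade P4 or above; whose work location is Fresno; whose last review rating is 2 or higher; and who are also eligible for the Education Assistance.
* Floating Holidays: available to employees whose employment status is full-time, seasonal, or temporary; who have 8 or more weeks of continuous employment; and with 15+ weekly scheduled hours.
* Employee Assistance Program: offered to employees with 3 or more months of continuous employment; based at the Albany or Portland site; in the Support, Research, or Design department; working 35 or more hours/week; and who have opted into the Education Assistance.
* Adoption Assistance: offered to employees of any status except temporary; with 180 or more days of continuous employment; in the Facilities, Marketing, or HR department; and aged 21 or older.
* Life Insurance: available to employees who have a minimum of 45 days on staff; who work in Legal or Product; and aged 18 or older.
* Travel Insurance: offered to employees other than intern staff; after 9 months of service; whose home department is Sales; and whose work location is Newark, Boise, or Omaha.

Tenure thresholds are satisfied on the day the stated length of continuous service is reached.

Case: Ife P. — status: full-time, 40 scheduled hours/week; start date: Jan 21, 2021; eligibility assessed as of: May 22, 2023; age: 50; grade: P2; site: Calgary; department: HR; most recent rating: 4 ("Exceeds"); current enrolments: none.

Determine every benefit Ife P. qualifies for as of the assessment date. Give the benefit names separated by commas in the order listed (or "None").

Floating Holidays, Adoption Assistance

Service from Jan 21, 2021 to May 22, 2023: 851 days.
Education Assistance — service 851 days ≥ 9 months (≈270 days) ✓; dept HR ✗ → not eligible.
Profit Sharing Plan — service 851 days ≥ 6 weeks (≈42 days) ✓; grade P2 < P4 ✗ → not eligible.
Floating Holidays — status full-time ✓; service 851 days ≥ 8 weeks (≈56 days) ✓; 40 hrs/wk ≥ 15 ✓ → eligible.
Employee Assistance Program — service 851 days ≥ 3 months (≈90 days) ✓; site Calgary ✗ (not Albany or Portland) → not eligible.
Adoption Assistance — status full-time ✓ (not excluded); service 851 days ≥ 180 days ✓; dept HR ✓; age 50 ≥ 21 ✓ → eligible.
Life Insurance — service 851 days ≥ 45 days ✓; dept HR ✗ → not eligible.
Travel Insurance — status full-time ✓ (not excluded); service 851 days ≥ 9 months (≈270 days) ✓; dept HR ✗ → not eligible.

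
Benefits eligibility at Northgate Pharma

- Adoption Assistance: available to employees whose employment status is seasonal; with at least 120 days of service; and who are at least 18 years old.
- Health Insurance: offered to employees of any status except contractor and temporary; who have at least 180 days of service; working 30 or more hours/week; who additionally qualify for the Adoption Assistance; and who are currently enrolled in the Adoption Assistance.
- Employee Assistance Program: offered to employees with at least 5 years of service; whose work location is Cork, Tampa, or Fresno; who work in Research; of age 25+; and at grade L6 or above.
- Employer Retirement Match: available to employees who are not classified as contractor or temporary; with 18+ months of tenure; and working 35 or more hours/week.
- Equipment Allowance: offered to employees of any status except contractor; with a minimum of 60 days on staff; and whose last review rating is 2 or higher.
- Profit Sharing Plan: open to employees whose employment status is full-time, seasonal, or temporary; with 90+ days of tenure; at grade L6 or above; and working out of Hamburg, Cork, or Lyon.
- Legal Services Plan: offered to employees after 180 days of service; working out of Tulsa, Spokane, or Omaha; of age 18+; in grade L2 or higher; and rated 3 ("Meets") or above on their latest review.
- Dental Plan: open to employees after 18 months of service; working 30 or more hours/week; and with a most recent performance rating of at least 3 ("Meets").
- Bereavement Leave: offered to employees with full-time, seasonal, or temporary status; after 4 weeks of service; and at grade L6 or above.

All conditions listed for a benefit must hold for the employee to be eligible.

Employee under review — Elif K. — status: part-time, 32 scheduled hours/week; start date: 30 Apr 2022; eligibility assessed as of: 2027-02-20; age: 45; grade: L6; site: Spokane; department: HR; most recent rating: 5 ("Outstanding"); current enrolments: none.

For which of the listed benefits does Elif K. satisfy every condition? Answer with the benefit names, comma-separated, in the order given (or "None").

Service from 30 Apr 2022 to 2027-02-20: 1757 days.
Adoption Assistance — status part-time ✗ (requires seasonal) → not eligible.
Health Insurance — status part-time ✓ (not excluded); service 1757 days ≥ 180 days ✓; 32 hrs/wk ≥ 30 ✓; not eligible for Adoption Assistance ✗ → not eligible.
Employee Assistance Program — service 1757 days < 5 years (≈1825 days) ✗ → not eligible.
Employer Retirement Match — status part-time ✓ (not excluded); service 1757 days ≥ 18 months (≈540 days) ✓; 32 hrs/wk < 35 ✗ → not eligible.
Equipment Allowance — status part-time ✓ (not excluded); service 1757 days ≥ 60 days ✓; rating 5 ≥ 2 ✓ → eligible.
Profit Sharing Plan — status part-time ✗ (requires full-time, seasonal, or temporary) → not eligible.
Legal Services Plan — service 1757 days ≥ 180 days ✓; site Spokane ✓; age 45 ≥ 18 ✓; grade L6 ≥ L2 ✓; rating 5 ≥ 3 ✓ → eligible.
Dental Plan — service 1757 days ≥ 18 months (≈540 days) ✓; 32 hrs/wk ≥ 30 ✓; rating 5 ≥ 3 ✓ → eligible.
Bereavement Leave — status part-time ✗ (requires full-time, seasonal, or temporary) → not eligible.

Equipment Allowance, Legal Services Plan, Dental Plan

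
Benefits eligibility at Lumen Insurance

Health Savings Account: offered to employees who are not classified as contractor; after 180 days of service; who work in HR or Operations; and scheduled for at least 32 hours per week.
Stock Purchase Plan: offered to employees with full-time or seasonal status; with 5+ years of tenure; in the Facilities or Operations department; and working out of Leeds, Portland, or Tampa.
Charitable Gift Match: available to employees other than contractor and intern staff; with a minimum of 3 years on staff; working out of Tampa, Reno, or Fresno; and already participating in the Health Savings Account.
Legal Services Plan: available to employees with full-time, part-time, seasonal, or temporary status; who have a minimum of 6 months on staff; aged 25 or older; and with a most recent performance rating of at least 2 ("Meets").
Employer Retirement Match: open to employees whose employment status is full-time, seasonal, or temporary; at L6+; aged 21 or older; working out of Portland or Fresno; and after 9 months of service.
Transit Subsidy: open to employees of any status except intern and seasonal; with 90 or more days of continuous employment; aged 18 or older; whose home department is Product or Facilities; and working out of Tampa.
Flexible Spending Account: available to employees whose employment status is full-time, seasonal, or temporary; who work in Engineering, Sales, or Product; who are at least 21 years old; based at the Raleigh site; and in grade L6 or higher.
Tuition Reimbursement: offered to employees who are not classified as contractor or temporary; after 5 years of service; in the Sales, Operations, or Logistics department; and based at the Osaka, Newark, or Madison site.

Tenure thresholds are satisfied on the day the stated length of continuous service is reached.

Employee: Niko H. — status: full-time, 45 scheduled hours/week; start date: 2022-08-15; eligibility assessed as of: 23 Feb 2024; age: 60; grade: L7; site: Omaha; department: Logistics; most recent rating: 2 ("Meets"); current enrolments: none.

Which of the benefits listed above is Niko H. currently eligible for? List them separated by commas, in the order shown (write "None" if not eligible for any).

Service from 2022-08-15 to 23 Feb 2024: 557 days.
Health Savings Account — status full-time ✓ (not excluded); service 557 days ≥ 180 days ✓; dept Logistics ✗ → not eligible.
Stock Purchase Plan — status full-time ✓; service 557 days < 5 years (≈1825 days) ✗ → not eligible.
Charitable Gift Match — status full-time ✓ (not excluded); service 557 days < 3 years (≈1095 days) ✗ → not eligible.
Legal Services Plan — status full-time ✓; service 557 days ≥ 6 months (≈180 days) ✓; age 60 ≥ 25 ✓; rating 2 ≥ 2 ✓ → eligible.
Employer Retirement Match — status full-time ✓; grade L7 ≥ L6 ✓; age 60 ≥ 21 ✓; site Omaha ✗ (not Portland or Fresno) → not eligible.
Transit Subsidy — status full-time ✓ (not excluded); service 557 days ≥ 90 days ✓; age 60 ≥ 18 ✓; dept Logistics ✗ → not eligible.
Flexible Spending Account — status full-time ✓; dept Logistics ✗ → not eligible.
Tuition Reimbursement — status full-time ✓ (not excluded); service 557 days < 5 years (≈1825 days) ✗ → not eligible.

Legal Services Plan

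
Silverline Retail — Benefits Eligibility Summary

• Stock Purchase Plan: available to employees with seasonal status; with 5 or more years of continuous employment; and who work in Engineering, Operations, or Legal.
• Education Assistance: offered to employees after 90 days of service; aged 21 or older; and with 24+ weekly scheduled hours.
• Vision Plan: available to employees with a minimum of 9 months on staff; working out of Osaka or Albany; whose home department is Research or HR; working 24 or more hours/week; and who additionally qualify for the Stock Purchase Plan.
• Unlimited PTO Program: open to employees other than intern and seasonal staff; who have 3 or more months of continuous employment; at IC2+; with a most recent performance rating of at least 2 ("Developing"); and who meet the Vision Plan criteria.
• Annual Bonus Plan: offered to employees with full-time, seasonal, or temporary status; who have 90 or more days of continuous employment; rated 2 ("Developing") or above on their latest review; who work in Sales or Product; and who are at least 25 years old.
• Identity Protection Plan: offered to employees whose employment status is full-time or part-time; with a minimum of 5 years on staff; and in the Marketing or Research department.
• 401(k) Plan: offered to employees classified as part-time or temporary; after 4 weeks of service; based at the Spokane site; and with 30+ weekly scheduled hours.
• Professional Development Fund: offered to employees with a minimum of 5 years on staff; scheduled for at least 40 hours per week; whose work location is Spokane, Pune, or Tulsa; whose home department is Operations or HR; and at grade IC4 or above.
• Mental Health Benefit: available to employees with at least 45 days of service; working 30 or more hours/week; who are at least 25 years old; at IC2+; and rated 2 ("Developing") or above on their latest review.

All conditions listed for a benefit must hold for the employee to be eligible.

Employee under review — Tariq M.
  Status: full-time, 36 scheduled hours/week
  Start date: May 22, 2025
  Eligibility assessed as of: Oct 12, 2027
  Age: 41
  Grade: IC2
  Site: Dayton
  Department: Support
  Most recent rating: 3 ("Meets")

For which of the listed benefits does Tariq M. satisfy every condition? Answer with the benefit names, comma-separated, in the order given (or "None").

Service from May 22, 2025 to Oct 12, 2027: 873 days.
Stock Purchase Plan — status full-time ✗ (requires seasonal) → not eligible.
Education Assistance — service 873 days ≥ 90 days ✓; age 41 ≥ 21 ✓; 36 hrs/wk ≥ 24 ✓ → eligible.
Vision Plan — service 873 days ≥ 9 months (≈270 days) ✓; site Dayton ✗ (not Osaka or Albany) → not eligible.
Unlimited PTO Program — status full-time ✓ (not excluded); service 873 days ≥ 3 months (≈90 days) ✓; grade IC2 ≥ IC2 ✓; rating 3 ≥ 2 ✓; not eligible for Vision Plan ✗ → not eligible.
Annual Bonus Plan — status full-time ✓; service 873 days ≥ 90 days ✓; rating 3 ≥ 2 ✓; dept Support ✗ → not eligible.
Identity Protection Plan — status full-time ✓; service 873 days < 5 years (≈1825 days) ✗ → not eligible.
401(k) Plan — status full-time ✗ (requires part-time or temporary) → not eligible.
Professional Development Fund — service 873 days < 5 years (≈1825 days) ✗ → not eligible.
Mental Health Benefit — service 873 days ≥ 45 days ✓; 36 hrs/wk ≥ 30 ✓; age 41 ≥ 25 ✓; grade IC2 ≥ IC2 ✓; rating 3 ≥ 2 ✓ → eligible.

Education Assistance, Mental Health Benefit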